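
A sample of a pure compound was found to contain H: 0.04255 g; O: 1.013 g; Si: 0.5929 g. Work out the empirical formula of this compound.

H2O3Si

H: 0.04255 g ÷ 1.008 g/mol = 0.04221 mol
O: 1.013 g ÷ 16.00 g/mol = 0.06331 mol
Si: 0.5929 g ÷ 28.09 g/mol = 0.02111 mol
Divide by the smallest (0.02111 mol Si): H 2.000, O 3.000, Si 1.000
≈ 2:3:1 → H2O3Si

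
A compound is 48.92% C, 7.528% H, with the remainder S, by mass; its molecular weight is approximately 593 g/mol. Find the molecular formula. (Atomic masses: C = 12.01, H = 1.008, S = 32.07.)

C24H44S8

Assume 100 g: 48.92 g C, 7.528 g H, 43.552 g S.
n(C) = 48.92/12.01 = 4.073, n(H) = 7.528/1.008 = 7.468, n(S) = 43.552/32.07 = 1.358
Ratios (÷ 1.358): C 2.999, H 5.499, S 1.000
Multiply by 2: C 6.00, H 11.00, S 2.00 → C6H11S2
Empirical-formula mass = 147.29 g/mol
n = 593 / 147.29 = 4.03 ≈ 4
Molecular formula = (C6H11S2)×4 = C24H44S8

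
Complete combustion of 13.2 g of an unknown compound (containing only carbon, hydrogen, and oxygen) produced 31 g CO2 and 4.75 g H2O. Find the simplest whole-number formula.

mol C = 31 / 44.01 = 0.7044; mass C = 0.7044 × 12.01 = 8.460 g
mol H = 2 × (4.75 / 18.02) = 0.5272; mass H = 0.5272 × 1.008 = 0.5314 g
mass O = 13.2 − (8.991) = 4.209 g → mol O = 0.2631
Ratios (÷ 0.2631): C 2.678, H 2.004, O 1.000
Scaling by 3: C 8.03, H 6.01, O 3.00 → C8H6O3

C8H6O3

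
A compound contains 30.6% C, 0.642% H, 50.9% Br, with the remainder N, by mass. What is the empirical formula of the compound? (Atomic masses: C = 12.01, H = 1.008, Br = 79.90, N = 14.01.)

C4HBrN2

Assume 100 g: 30.6 g C, 0.642 g H, 50.9 g Br, 17.86 g N.
n(C) = 30.6/12.01 = 2.548, n(H) = 0.642/1.008 = 0.6369, n(Br) = 50.9/79.90 = 0.637, n(N) = 17.86/14.01 = 1.275
Divide by the smallest (0.6369 mol H): C 4.000, H 1.000, Br 1.000, N 2.002
→ C4HBrN2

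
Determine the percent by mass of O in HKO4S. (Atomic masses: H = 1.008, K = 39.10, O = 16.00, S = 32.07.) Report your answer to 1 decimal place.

47.0%

Molar mass = 1(1.008) + 1(39.10) + 4(16.00) + 1(32.07) = 136.178 g/mol
Mass of O per mole = 4 × 16.00 = 64.000 g
% O = 64.000 / 136.178 × 100 = 47.0%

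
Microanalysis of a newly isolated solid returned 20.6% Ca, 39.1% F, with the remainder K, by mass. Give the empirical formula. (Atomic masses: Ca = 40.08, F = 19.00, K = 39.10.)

CaF4K2

Assume 100 g: 20.6 g Ca, 39.1 g F, 40.3 g K.
Moles — Ca: 20.6 / 40.08 = 0.514 mol; F: 39.1 / 19.00 = 2.058 mol; K: 40.3 / 39.10 = 1.031 mol
Divide by the smallest (0.514 mol Ca): Ca 1.000, F 4.004, K 2.005
≈ 1:4:2 → CaF4K2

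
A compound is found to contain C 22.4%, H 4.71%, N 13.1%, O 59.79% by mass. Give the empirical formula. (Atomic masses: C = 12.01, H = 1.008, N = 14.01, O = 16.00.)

Assume 100 g: 22.4 g C, 4.71 g H, 13.1 g N, 59.79 g O.
C: 22.4 g ÷ 12.01 g/mol = 1.865 mol
H: 4.71 g ÷ 1.008 g/mol = 4.673 mol
N: 13.1 g ÷ 14.01 g/mol = 0.935 mol
O: 59.79 g ÷ 16.00 g/mol = 3.737 mol
Divide by the smallest (0.935 mol N): C 1.995, H 4.997, N 1.000, O 3.996
→ C2H5NO4

C2H5NO4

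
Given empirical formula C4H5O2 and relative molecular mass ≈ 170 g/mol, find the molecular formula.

Empirical-formula mass = 85.08 g/mol
n = 170 / 85.08 = 2.00 ≈ 2
Molecular formula = (C4H5O2)2 = C8H10O4

C8H10O4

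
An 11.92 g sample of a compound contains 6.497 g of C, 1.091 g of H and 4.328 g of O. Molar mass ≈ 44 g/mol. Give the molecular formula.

C2H4O

Moles — C: 6.497 / 12.01 = 0.541 mol; H: 1.091 / 1.008 = 1.082 mol; O: 4.328 / 16.00 = 0.2705 mol
Divide by the smallest (0.2705 mol O): C 2.000, H 4.001, O 1.000
→ C2H4O
Empirical-formula mass = 44.05 g/mol
n = 44 / 44.05 = 1.00 ≈ 1
Molecular formula = empirical formula = C2H4O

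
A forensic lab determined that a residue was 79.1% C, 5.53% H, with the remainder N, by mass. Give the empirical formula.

C6H5N

Assume 100 g: 79.1 g C, 5.53 g H, 15.37 g N.
Moles — C: 79.1 / 12.01 = 6.586 mol; H: 5.53 / 1.008 = 5.486 mol; N: 15.37 / 14.01 = 1.097 mol
Ratios (÷ 1.097): C 6.003, H 5.001, N 1.000
→ C6H5N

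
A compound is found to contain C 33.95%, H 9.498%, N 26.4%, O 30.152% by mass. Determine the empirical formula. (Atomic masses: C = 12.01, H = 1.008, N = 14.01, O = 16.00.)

C3H10N2O2

Assume 100 g: 33.95 g C, 9.498 g H, 26.4 g N, 30.152 g O.
Moles — C: 33.95 / 12.01 = 2.827 mol; H: 9.498 / 1.008 = 9.423 mol; N: 26.4 / 14.01 = 1.884 mol; O: 30.152 / 16.00 = 1.885 mol
Divide by the smallest (1.884 mol N): C 1.500, H 5.000, N 1.000, O 1.000
Multiply by 2: C 3.00, H 10.00, N 2.00, O 2.00 → C3H10N2O2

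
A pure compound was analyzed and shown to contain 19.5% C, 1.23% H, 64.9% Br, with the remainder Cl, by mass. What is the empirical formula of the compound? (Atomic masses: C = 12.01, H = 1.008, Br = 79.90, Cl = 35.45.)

C4H3Br2Cl

Assume 100 g: 19.5 g C, 1.23 g H, 64.9 g Br, 14.37 g Cl.
Moles — C: 19.5 / 12.01 = 1.624 mol; H: 1.23 / 1.008 = 1.22 mol; Br: 64.9 / 79.90 = 0.8123 mol; Cl: 14.37 / 35.45 = 0.4054 mol
Smallest is Cl at 0.4054 mol; normalising gives C 4.005, H 3.010, Br 2.004, Cl 1.000
Ratio ≈ 4:3:2:1, so the empirical formula is C4H3Br2Cl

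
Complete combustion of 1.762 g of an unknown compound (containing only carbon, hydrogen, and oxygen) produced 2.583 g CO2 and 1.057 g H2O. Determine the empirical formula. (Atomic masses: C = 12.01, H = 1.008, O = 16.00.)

mol C = 2.583 / 44.01 = 0.05869; mass C = 0.05869 × 12.01 = 0.7049 g
mol H = 2 × (1.057 / 18.02) = 0.1173; mass H = 0.1173 × 1.008 = 0.1183 g
mass O = 1.762 − (0.8231) = 0.9389 g → mol O = 0.05868
Smallest is O at 0.05868 mol; normalising gives C 1.000, H 1.999, O 1.000
Ratio ≈ 1:2:1, so the empirical formula is CH2O

CH2O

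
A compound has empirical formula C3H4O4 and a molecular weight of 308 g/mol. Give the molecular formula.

C9H12O12

Empirical-formula mass = 104.06 g/mol
n = 308 / 104.06 = 2.96 ≈ 3
Molecular formula = (C3H4O4)3 = C9H12O12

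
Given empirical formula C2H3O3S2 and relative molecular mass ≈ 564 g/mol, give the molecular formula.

C8H12O12S8

Empirical-formula mass = 139.18 g/mol
n = 564 / 139.18 = 4.05 ≈ 4
Molecular formula = (C2H3O3S2)4 = C8H12O12S8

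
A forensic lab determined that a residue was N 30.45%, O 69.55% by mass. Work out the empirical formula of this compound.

Assume 100 g: 30.45 g N, 69.55 g O.
N: 30.45 g ÷ 14.01 g/mol = 2.173 mol
O: 69.55 g ÷ 16.00 g/mol = 4.347 mol
Ratios (÷ 2.173): N 1.000, O 2.000
≈ 1:2 → NO2

NO2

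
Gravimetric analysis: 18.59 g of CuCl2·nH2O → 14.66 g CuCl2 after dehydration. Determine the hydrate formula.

Mass of water lost = 18.59 − 14.66 = 3.93 g → 3.93 / 18.02 = 0.2181 mol H2O
Molar mass of CuCl2 = 134.45 g/mol → mol CuCl2 = 14.66 / 134.45 = 0.109
n = 0.2181 / 0.109 = 2.00 ≈ 2 → CuCl2·2H2O

CuCl2·2H2O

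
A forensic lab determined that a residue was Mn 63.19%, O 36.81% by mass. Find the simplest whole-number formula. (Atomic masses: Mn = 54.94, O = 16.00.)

Assume 100 g: 63.19 g Mn, 36.81 g O.
Mn: 63.19 g ÷ 54.94 g/mol = 1.15 mol
O: 36.81 g ÷ 16.00 g/mol = 2.301 mol
Ratios (÷ 1.15): Mn 1.000, O 2.000
≈ 1:2 → MnO2

MnO2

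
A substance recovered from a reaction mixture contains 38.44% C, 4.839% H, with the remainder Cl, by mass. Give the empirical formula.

Assume 100 g: 38.44 g C, 4.839 g H, 56.721 g Cl.
C: 38.44 g ÷ 12.01 g/mol = 3.201 mol
H: 4.839 g ÷ 1.008 g/mol = 4.801 mol
Cl: 56.721 g ÷ 35.45 g/mol = 1.6 mol
Smallest is Cl at 1.6 mol; normalising gives C 2.000, H 3.000, Cl 1.000
→ C2H3Cl

C2H3Cl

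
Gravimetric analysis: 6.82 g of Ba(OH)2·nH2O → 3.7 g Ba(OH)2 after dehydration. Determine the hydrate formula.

Ba(OH)2·8H2O

Mass of water lost = 6.82 − 3.7 = 3.12 g → 3.12 / 18.02 = 0.1731 mol H2O
Molar mass of Ba(OH)2 = 171.35 g/mol → mol Ba(OH)2 = 3.7 / 171.35 = 0.02159
n = 0.1731 / 0.02159 = 8.02 ≈ 8 → Ba(OH)2·8H2O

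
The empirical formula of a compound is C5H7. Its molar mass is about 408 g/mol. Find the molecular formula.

Empirical-formula mass = 67.11 g/mol
n = 408 / 67.11 = 6.08 ≈ 6
Molecular formula = (C5H7)6 = C30H42

C30H42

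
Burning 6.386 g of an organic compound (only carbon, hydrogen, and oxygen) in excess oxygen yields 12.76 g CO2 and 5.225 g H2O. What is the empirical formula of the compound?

C2H4O

mol C = 12.76 / 44.01 = 0.2899; mass C = 0.2899 × 12.01 = 3.482 g
mol H = 2 × (5.225 / 18.02) = 0.5799; mass H = 0.5799 × 1.008 = 0.5846 g
mass O = 6.386 − (4.067) = 2.319 g → mol O = 0.1450
Smallest is O at 0.145 mol; normalising gives C 2.000, H 4.001, O 1.000
Ratio ≈ 2:4:1, so the empirical formula is C2H4O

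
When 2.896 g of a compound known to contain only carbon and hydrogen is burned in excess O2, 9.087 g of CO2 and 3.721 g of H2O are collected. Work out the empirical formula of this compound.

mol C = 9.087 / 44.01 = 0.2065; mass C = 0.2065 × 12.01 = 2.480 g
mol H = 2 × (3.721 / 18.02) = 0.4130; mass H = 0.4130 × 1.008 = 0.4163 g
Ratios (÷ 0.2065): C 1.000, H 2.000
Ratio ≈ 1:2, so the empirical formula is CH2

CH2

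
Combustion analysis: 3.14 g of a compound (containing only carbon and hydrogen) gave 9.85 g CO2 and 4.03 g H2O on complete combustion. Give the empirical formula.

CH2

mol C = 9.85 / 44.01 = 0.2238; mass C = 0.2238 × 12.01 = 2.688 g
mol H = 2 × (4.03 / 18.02) = 0.4473; mass H = 0.4473 × 1.008 = 0.4509 g
Ratios (÷ 0.2238): C 1.000, H 1.998
≈ 1:2 → CH2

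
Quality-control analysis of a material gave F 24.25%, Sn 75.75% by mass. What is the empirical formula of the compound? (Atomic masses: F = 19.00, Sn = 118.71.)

Assume 100 g: 24.25 g F, 75.75 g Sn.
n(F) = 24.25/19.00 = 1.276, n(Sn) = 75.75/118.71 = 0.6381
Smallest is Sn at 0.6381 mol; normalising gives F 2.000, Sn 1.000
→ F2Sn

F2Sn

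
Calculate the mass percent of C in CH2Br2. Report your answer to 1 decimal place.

Molar mass = 1(12.01) + 2(1.008) + 2(79.90) = 173.826 g/mol
Mass of C per mole = 1 × 12.01 = 12.010 g
% C = 12.010 / 173.826 × 100 = 6.9%

6.9%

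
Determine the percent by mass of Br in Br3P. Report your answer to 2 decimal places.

88.56%

Molar mass = 3(79.90) + 1(30.97) = 270.670 g/mol
Mass of Br per mole = 3 × 79.90 = 239.700 g
% Br = 239.700 / 270.670 × 100 = 88.56%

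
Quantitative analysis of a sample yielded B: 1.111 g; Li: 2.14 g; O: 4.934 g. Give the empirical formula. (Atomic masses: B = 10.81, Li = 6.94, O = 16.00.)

Moles — B: 1.111 / 10.81 = 0.1028 mol; Li: 2.14 / 6.94 = 0.3084 mol; O: 4.934 / 16.00 = 0.3084 mol
Ratios (÷ 0.1028): B 1.000, Li 3.000, O 3.000
Ratio ≈ 1:3:3, so the empirical formula is BLi3O3

BLi3O3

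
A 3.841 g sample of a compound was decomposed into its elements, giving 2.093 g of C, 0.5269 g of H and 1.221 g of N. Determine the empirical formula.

C2H6N

Moles — C: 2.093 / 12.01 = 0.1743 mol; H: 0.5269 / 1.008 = 0.5227 mol; N: 1.221 / 14.01 = 0.08715 mol
Smallest is N at 0.08715 mol; normalising gives C 2.000, H 5.998, N 1.000
→ C2H6N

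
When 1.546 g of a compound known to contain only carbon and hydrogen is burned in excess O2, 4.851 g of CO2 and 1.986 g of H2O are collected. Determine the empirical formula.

CH2

mol C = 4.851 / 44.01 = 0.1102; mass C = 0.1102 × 12.01 = 1.324 g
mol H = 2 × (1.986 / 18.02) = 0.2204; mass H = 0.2204 × 1.008 = 0.2222 g
Smallest is C at 0.1102 mol; normalising gives C 1.000, H 2.000
Ratio ≈ 1:2, so the empirical formula is CH2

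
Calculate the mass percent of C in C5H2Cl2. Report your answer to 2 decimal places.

Molar mass = 5(12.01) + 2(1.008) + 2(35.45) = 132.966 g/mol
Mass of C per mole = 5 × 12.01 = 60.050 g
% C = 60.050 / 132.966 × 100 = 45.16%

45.16%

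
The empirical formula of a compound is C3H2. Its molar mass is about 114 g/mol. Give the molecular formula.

C9H6

Empirical-formula mass = 38.05 g/mol
n = 114 / 38.05 = 3.00 ≈ 3
Molecular formula = (C3H2)3 = C9H6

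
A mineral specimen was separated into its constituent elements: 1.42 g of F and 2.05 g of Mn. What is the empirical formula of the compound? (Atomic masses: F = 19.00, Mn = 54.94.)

F2Mn

F: 1.42 g ÷ 19.00 g/mol = 0.07474 mol
Mn: 2.05 g ÷ 54.94 g/mol = 0.03731 mol
Smallest is Mn at 0.03731 mol; normalising gives F 2.003, Mn 1.000
Ratio ≈ 2:1, so the empirical formula is F2Mn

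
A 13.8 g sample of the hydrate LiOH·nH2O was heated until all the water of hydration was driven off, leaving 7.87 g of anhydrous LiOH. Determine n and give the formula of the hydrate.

Mass of water lost = 13.8 − 7.87 = 5.93 g → 5.93 / 18.02 = 0.3291 mol H2O
Molar mass of LiOH = 23.95 g/mol → mol LiOH = 7.87 / 23.95 = 0.3286
n = 0.3291 / 0.3286 = 1.00 ≈ 1 → LiOH·H2O

LiOH·H2O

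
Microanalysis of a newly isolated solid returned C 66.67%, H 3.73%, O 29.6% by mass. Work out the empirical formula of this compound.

C3H2O

Assume 100 g: 66.67 g C, 3.73 g H, 29.6 g O.
Moles — C: 66.67 / 12.01 = 5.551 mol; H: 3.73 / 1.008 = 3.7 mol; O: 29.6 / 16.00 = 1.85 mol
Smallest is O at 1.85 mol; normalising gives C 3.001, H 2.000, O 1.000
Ratio ≈ 3:2:1, so the empirical formula is C3H2O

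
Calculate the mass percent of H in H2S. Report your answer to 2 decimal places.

Molar mass = 2(1.008) + 1(32.07) = 34.086 g/mol
Mass of H per mole = 2 × 1.008 = 2.016 g
% H = 2.016 / 34.086 × 100 = 5.91%

5.91%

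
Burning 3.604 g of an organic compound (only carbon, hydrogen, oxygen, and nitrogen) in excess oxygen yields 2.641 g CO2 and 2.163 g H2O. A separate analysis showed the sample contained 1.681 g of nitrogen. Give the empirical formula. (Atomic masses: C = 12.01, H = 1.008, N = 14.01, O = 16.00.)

mol C = 2.641 / 44.01 = 0.06001; mass C = 0.06001 × 12.01 = 0.7207 g
mol H = 2 × (2.163 / 18.02) = 0.2401; mass H = 0.2401 × 1.008 = 0.2420 g
mol N = 1.681 / 14.01 = 0.1200
mass O = 3.604 − (2.644) = 0.9603 g → mol O = 0.06002
Divide by the smallest (0.06001 mol C): C 1.000, H 4.001, N 1.999, O 1.000
Ratio ≈ 1:4:2:1, so the empirical formula is CH4N2O

CH4N2O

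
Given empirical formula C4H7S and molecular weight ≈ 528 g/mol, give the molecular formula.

Empirical-formula mass = 87.17 g/mol
n = 528 / 87.17 = 6.06 ≈ 6
Molecular formula = (C4H7S)6 = C24H42S6

C24H42S6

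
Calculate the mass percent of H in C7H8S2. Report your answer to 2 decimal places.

Molar mass = 7(12.01) + 8(1.008) + 2(32.07) = 156.274 g/mol
Mass of H per mole = 8 × 1.008 = 8.064 g
% H = 8.064 / 156.274 × 100 = 5.16%

5.16%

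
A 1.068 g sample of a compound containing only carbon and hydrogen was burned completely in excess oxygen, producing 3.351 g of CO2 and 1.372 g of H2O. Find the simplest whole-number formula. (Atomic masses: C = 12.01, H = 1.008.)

mol C = 3.351 / 44.01 = 0.07614; mass C = 0.07614 × 12.01 = 0.9145 g
mol H = 2 × (1.372 / 18.02) = 0.1523; mass H = 0.1523 × 1.008 = 0.1535 g
Divide by the smallest (0.07614 mol C): C 1.000, H 2.000
≈ 1:2 → CH2

CH2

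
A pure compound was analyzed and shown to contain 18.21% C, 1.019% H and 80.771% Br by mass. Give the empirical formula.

Assume 100 g: 18.21 g C, 1.019 g H, 80.771 g Br.
Moles — C: 18.21 / 12.01 = 1.516 mol; H: 1.019 / 1.008 = 1.011 mol; Br: 80.771 / 79.90 = 1.011 mol
Divide by the smallest (1.011 mol Br): C 1.500, H 1.000, Br 1.000
×2: C 3.00, H 2.00, Br 2.00 → C3H2Br2

C3H2Br2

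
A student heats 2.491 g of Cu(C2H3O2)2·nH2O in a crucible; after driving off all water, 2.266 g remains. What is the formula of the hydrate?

Cu(C2H3O2)2·H2O

Mass of water lost = 2.491 − 2.266 = 0.225 g → 0.225 / 18.02 = 0.01249 mol H2O
Molar mass of Cu(C2H3O2)2 = 181.64 g/mol → mol Cu(C2H3O2)2 = 2.266 / 181.64 = 0.01248
n = 0.01249 / 0.01248 = 1.00 ≈ 1 → Cu(C2H3O2)2·H2O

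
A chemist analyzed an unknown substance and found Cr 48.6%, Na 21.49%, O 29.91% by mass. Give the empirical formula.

Assume 100 g: 48.6 g Cr, 21.49 g Na, 29.91 g O.
Cr: 48.6 g ÷ 52.00 g/mol = 0.9346 mol
Na: 21.49 g ÷ 22.99 g/mol = 0.9348 mol
O: 29.91 g ÷ 16.00 g/mol = 1.869 mol
Smallest is Cr at 0.9346 mol; normalising gives Cr 1.000, Na 1.000, O 2.000
Ratio ≈ 1:1:2, so the empirical formula is CrNaO2

CrNaO2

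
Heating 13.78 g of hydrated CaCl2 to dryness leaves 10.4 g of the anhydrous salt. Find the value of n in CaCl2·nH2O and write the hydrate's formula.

CaCl2·2H2O

Mass of water lost = 13.78 − 10.4 = 3.38 g → 3.38 / 18.02 = 0.1876 mol H2O
Molar mass of CaCl2 = 110.98 g/mol → mol CaCl2 = 10.4 / 110.98 = 0.09371
n = 0.1876 / 0.09371 = 2.00 ≈ 2 → CaCl2·2H2O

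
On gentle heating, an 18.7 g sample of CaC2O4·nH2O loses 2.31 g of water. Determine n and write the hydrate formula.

CaC2O4·H2O

Mass of anhydrous CaC2O4 = 18.7 − 2.31 = 16.39 g
mol H2O = 2.31 / 18.02 = 0.1282
Molar mass of CaC2O4 = 128.10 g/mol → mol CaC2O4 = 16.39 / 128.10 = 0.1279
n = 0.1282 / 0.1279 = 1.00 ≈ 1 → CaC2O4·H2O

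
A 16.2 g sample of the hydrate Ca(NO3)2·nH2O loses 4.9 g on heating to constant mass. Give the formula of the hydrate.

Mass of anhydrous Ca(NO3)2 = 16.2 − 4.9 = 11.3 g
mol H2O = 4.9 / 18.02 = 0.2719
Molar mass of Ca(NO3)2 = 164.10 g/mol → mol Ca(NO3)2 = 11.3 / 164.10 = 0.06886
n = 0.2719 / 0.06886 = 3.95 ≈ 4 → Ca(NO3)2·4H2O

Ca(NO3)2·4H2O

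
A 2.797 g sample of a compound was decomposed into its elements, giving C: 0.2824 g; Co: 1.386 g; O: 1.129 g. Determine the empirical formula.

C: 0.2824 g ÷ 12.01 g/mol = 0.02351 mol
Co: 1.386 g ÷ 58.93 g/mol = 0.02352 mol
O: 1.129 g ÷ 16.00 g/mol = 0.07056 mol
Ratios (÷ 0.02351): C 1.000, Co 1.000, O 3.001
≈ 1:1:3 → CCoO3

CCoO3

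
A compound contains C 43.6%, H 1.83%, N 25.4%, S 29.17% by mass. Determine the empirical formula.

Assume 100 g: 43.6 g C, 1.83 g H, 25.4 g N, 29.17 g S.
n(C) = 43.6/12.01 = 3.63, n(H) = 1.83/1.008 = 1.815, n(N) = 25.4/14.01 = 1.813, n(S) = 29.17/32.07 = 0.9096
Ratios (÷ 0.9096): C 3.991, H 1.996, N 1.993, S 1.000
Ratio ≈ 4:2:2:1, so the empirical formula is C4H2N2S

C4H2N2S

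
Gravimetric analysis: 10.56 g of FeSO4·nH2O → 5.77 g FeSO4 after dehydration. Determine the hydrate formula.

Mass of water lost = 10.56 − 5.77 = 4.79 g → 4.79 / 18.02 = 0.2658 mol H2O
Molar mass of FeSO4 = 151.92 g/mol → mol FeSO4 = 5.77 / 151.92 = 0.03798
n = 0.2658 / 0.03798 = 7.00 ≈ 7 → FeSO4·7H2O

FeSO4·7H2O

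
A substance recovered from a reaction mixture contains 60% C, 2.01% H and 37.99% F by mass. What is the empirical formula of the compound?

Assume 100 g: 60 g C, 2.01 g H, 37.99 g F.
Moles — C: 60 / 12.01 = 4.996 mol; H: 2.01 / 1.008 = 1.994 mol; F: 37.99 / 19.00 = 1.999 mol
Divide by the smallest (1.994 mol H): C 2.505, H 1.000, F 1.003
×2: C 5.01, H 2.00, F 2.01 → C5H2F2

C5H2F2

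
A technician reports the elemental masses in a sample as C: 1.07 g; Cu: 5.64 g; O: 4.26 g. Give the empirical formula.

CCuO3

C: 1.07 g ÷ 12.01 g/mol = 0.08909 mol
Cu: 5.64 g ÷ 63.55 g/mol = 0.08875 mol
O: 4.26 g ÷ 16.00 g/mol = 0.2662 mol
Smallest is Cu at 0.08875 mol; normalising gives C 1.004, Cu 1.000, O 3.000
→ CCuO3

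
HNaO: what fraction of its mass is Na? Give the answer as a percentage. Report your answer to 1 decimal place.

Molar mass = 1(1.008) + 1(22.99) + 1(16.00) = 39.998 g/mol
Mass of Na per mole = 1 × 22.99 = 22.990 g
% Na = 22.990 / 39.998 × 100 = 57.5%

57.5%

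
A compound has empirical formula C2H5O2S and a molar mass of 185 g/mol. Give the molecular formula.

Empirical-formula mass = 93.13 g/mol
n = 185 / 93.13 = 1.99 ≈ 2
Molecular formula = (C2H5O2S)2 = C4H10O4S2

C4H10O4S2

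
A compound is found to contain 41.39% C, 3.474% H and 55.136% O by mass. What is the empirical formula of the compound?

CHO

Assume 100 g: 41.39 g C, 3.474 g H, 55.136 g O.
Moles — C: 41.39 / 12.01 = 3.446 mol; H: 3.474 / 1.008 = 3.446 mol; O: 55.136 / 16.00 = 3.446 mol
Ratios (÷ 3.446): C 1.000, H 1.000, O 1.000
≈ 1:1:1 → CHO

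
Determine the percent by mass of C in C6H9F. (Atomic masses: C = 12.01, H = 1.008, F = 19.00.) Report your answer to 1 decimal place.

72.0%

Molar mass = 6(12.01) + 9(1.008) + 1(19.00) = 100.132 g/mol
Mass of C per mole = 6 × 12.01 = 72.060 g
% C = 72.060 / 100.132 × 100 = 72.0%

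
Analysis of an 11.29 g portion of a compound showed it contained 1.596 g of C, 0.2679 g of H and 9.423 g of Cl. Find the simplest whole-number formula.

CH2Cl2

C: 1.596 g ÷ 12.01 g/mol = 0.1329 mol
H: 0.2679 g ÷ 1.008 g/mol = 0.2658 mol
Cl: 9.423 g ÷ 35.45 g/mol = 0.2658 mol
Ratios (÷ 0.1329): C 1.000, H 2.000, Cl 2.000
Ratio ≈ 1:2:2, so the empirical formula is CH2Cl2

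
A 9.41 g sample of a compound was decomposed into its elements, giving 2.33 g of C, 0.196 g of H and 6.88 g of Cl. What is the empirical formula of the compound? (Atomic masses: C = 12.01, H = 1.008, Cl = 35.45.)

C: 2.33 g ÷ 12.01 g/mol = 0.194 mol
H: 0.196 g ÷ 1.008 g/mol = 0.1944 mol
Cl: 6.88 g ÷ 35.45 g/mol = 0.1941 mol
Divide by the smallest (0.194 mol C): C 1.000, H 1.002, Cl 1.000
→ CHCl

CHCl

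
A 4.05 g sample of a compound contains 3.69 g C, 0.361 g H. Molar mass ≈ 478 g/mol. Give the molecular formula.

C36H42

Moles — C: 3.69 / 12.01 = 0.3072 mol; H: 0.361 / 1.008 = 0.3581 mol
Ratios (÷ 0.3072): C 1.000, H 1.166
×6: C 6.00, H 6.99 → C6H7
Empirical-formula mass = 79.12 g/mol
n = 478 / 79.12 = 6.04 ≈ 6
Molecular formula = (C6H7)×6 = C36H42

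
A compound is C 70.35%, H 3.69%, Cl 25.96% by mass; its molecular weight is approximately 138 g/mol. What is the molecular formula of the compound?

Assume 100 g: 70.35 g C, 3.69 g H, 25.96 g Cl.
C: 70.35 g ÷ 12.01 g/mol = 5.858 mol
H: 3.69 g ÷ 1.008 g/mol = 3.661 mol
Cl: 25.96 g ÷ 35.45 g/mol = 0.7323 mol
Smallest is Cl at 0.7323 mol; normalising gives C 7.999, H 4.999, Cl 1.000
≈ 8:5:1 → C8H5Cl
Empirical-formula mass = 136.57 g/mol
n = 138 / 136.57 = 1.01 ≈ 1
Molecular formula = empirical formula = C8H5Cl

C8H5Cl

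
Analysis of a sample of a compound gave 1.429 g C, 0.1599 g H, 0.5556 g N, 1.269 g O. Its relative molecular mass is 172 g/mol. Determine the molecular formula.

C6H8N2O4

n(C) = 1.429/12.01 = 0.119, n(H) = 0.1599/1.008 = 0.1586, n(N) = 0.5556/14.01 = 0.03966, n(O) = 1.269/16.00 = 0.07931
Smallest is N at 0.03966 mol; normalising gives C 3.000, H 4.000, N 1.000, O 2.000
≈ 3:4:1:2 → C3H4NO2
Empirical-formula mass = 86.07 g/mol
n = 172 / 86.07 = 2.00 ≈ 2
Molecular formula = (C3H4NO2)×2 = C6H8N2O4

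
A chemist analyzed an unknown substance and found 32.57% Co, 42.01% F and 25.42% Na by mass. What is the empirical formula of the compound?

Assume 100 g: 32.57 g Co, 42.01 g F, 25.42 g Na.
Co: 32.57 g ÷ 58.93 g/mol = 0.5527 mol
F: 42.01 g ÷ 19.00 g/mol = 2.211 mol
Na: 25.42 g ÷ 22.99 g/mol = 1.106 mol
Ratios (÷ 0.5527): Co 1.000, F 4.001, Na 2.001
→ CoF4Na2

CoF4Na2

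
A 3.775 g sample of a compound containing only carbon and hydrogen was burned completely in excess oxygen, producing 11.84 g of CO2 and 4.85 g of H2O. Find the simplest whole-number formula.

CH2

mol C = 11.84 / 44.01 = 0.2690; mass C = 0.2690 × 12.01 = 3.231 g
mol H = 2 × (4.85 / 18.02) = 0.5383; mass H = 0.5383 × 1.008 = 0.5426 g
Divide by the smallest (0.269 mol C): C 1.000, H 2.001
Ratio ≈ 1:2, so the empirical formula is CH2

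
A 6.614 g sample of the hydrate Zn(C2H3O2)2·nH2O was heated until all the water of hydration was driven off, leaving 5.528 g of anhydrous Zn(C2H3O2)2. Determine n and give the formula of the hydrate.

Zn(C2H3O2)2·2H2O

Mass of water lost = 6.614 − 5.528 = 1.086 g → 1.086 / 18.02 = 0.06027 mol H2O
Molar mass of Zn(C2H3O2)2 = 183.47 g/mol → mol Zn(C2H3O2)2 = 5.528 / 183.47 = 0.03013
n = 0.06027 / 0.03013 = 2.00 ≈ 2 → Zn(C2H3O2)2·2H2O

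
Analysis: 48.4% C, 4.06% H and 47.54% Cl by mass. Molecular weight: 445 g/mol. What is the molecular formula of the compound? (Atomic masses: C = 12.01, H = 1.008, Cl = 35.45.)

Assume 100 g: 48.4 g C, 4.06 g H, 47.54 g Cl.
n(C) = 48.4/12.01 = 4.03, n(H) = 4.06/1.008 = 4.028, n(Cl) = 47.54/35.45 = 1.341
Ratios (÷ 1.341): C 3.005, H 3.003, Cl 1.000
→ C3H3Cl
Empirical-formula mass = 74.50 g/mol
n = 445 / 74.50 = 5.97 ≈ 6
Molecular formula = (C3H3Cl)×6 = C18H18Cl6

C18H18Cl6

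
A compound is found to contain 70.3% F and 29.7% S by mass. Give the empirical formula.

Assume 100 g: 70.3 g F, 29.7 g S.
F: 70.3 g ÷ 19.00 g/mol = 3.7 mol
S: 29.7 g ÷ 32.07 g/mol = 0.9261 mol
Divide by the smallest (0.9261 mol S): F 3.995, S 1.000
Ratio ≈ 4:1, so the empirical formula is F4S

F4S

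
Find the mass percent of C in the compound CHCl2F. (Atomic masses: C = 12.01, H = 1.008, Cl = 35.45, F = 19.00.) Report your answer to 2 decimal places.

Molar mass = 1(12.01) + 1(1.008) + 2(35.45) + 1(19.00) = 102.918 g/mol
Mass of C per mole = 1 × 12.01 = 12.010 g
% C = 12.010 / 102.918 × 100 = 11.67%

11.67%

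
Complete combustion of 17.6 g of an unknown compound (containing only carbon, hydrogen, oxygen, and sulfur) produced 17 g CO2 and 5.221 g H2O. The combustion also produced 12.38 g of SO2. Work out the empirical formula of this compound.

C2H3O2S

mol C = 17 / 44.01 = 0.3863; mass C = 0.3863 × 12.01 = 4.639 g
mol H = 2 × (5.221 / 18.02) = 0.5795; mass H = 0.5795 × 1.008 = 0.5841 g
mol S = 12.38 / 64.07 = 0.1932; mass S = 6.197 g
mass O = 17.6 − (11.42) = 6.180 g → mol O = 0.3862
Divide by the smallest (0.1932 mol S): C 1.999, H 2.999, O 1.999, S 1.000
→ C2H3O2S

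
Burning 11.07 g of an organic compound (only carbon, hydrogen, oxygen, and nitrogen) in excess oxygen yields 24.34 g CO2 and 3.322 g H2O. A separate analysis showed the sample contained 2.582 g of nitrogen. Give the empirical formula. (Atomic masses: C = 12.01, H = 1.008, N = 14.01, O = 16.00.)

mol C = 24.34 / 44.01 = 0.5531; mass C = 0.5531 × 12.01 = 6.642 g
mol H = 2 × (3.322 / 18.02) = 0.3687; mass H = 0.3687 × 1.008 = 0.3717 g
mol N = 2.582 / 14.01 = 0.1843
mass O = 11.07 − (9.596) = 1.474 g → mol O = 0.09213
Ratios (÷ 0.09213): C 6.003, H 4.002, N 2.000, O 1.000
≈ 6:4:2:1 → C6H4N2O

C6H4N2O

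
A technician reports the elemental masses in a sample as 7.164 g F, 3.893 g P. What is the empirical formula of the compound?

F3P

Moles — F: 7.164 / 19.00 = 0.3771 mol; P: 3.893 / 30.97 = 0.1257 mol
Ratios (÷ 0.1257): F 3.000, P 1.000
→ F3P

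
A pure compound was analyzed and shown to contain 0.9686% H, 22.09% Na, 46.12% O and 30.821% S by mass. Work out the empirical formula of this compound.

HNaO3S

Assume 100 g: 0.9686 g H, 22.09 g Na, 46.12 g O, 30.821 g S.
Moles — H: 0.9686 / 1.008 = 0.9609 mol; Na: 22.09 / 22.99 = 0.9609 mol; O: 46.12 / 16.00 = 2.882 mol; S: 30.821 / 32.07 = 0.9611 mol
Ratios (÷ 0.9609): H 1.000, Na 1.000, O 3.000, S 1.000
Ratio ≈ 1:1:3:1, so the empirical formula is HNaO3S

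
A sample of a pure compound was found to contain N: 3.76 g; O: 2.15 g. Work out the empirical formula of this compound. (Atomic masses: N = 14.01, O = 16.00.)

N2O

n(N) = 3.76/14.01 = 0.2684, n(O) = 2.15/16.00 = 0.1344
Divide by the smallest (0.1344 mol O): N 1.997, O 1.000
→ N2O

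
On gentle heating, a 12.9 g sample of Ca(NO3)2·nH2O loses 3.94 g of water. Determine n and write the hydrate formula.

Ca(NO3)2·4H2O

Mass of anhydrous Ca(NO3)2 = 12.9 − 3.94 = 8.96 g
mol H2O = 3.94 / 18.02 = 0.2186
Molar mass of Ca(NO3)2 = 164.10 g/mol → mol Ca(NO3)2 = 8.96 / 164.10 = 0.0546
n = 0.2186 / 0.0546 = 4.00 ≈ 4 → Ca(NO3)2·4H2O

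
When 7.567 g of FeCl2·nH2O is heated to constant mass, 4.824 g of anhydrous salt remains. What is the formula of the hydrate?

FeCl2·4H2O

Mass of water lost = 7.567 − 4.824 = 2.743 g → 2.743 / 18.02 = 0.1522 mol H2O
Molar mass of FeCl2 = 126.75 g/mol → mol FeCl2 = 4.824 / 126.75 = 0.03806
n = 0.1522 / 0.03806 = 4.00 ≈ 4 → FeCl2·4H2O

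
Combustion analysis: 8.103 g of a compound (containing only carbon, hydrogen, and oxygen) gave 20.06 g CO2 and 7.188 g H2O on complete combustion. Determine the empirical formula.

mol C = 20.06 / 44.01 = 0.4558; mass C = 0.4558 × 12.01 = 5.474 g
mol H = 2 × (7.188 / 18.02) = 0.7978; mass H = 0.7978 × 1.008 = 0.8042 g
mass O = 8.103 − (6.278) = 1.825 g → mol O = 0.1140
Ratios (÷ 0.114): C 3.997, H 6.996, O 1.000
≈ 4:7:1 → C4H7O

C4H7O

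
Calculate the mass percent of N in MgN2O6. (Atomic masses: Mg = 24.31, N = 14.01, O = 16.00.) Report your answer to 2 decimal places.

18.89%

Molar mass = 1(24.31) + 2(14.01) + 6(16.00) = 148.330 g/mol
Mass of N per mole = 2 × 14.01 = 28.020 g
% N = 28.020 / 148.330 × 100 = 18.89%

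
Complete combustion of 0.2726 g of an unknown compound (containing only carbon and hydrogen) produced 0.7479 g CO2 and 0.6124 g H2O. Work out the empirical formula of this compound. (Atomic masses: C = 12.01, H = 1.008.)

mol C = 0.7479 / 44.01 = 0.01699; mass C = 0.01699 × 12.01 = 0.2041 g
mol H = 2 × (0.6124 / 18.02) = 0.06797; mass H = 0.06797 × 1.008 = 0.06851 g
Ratios (÷ 0.01699): C 1.000, H 4.000
→ CH4

CH4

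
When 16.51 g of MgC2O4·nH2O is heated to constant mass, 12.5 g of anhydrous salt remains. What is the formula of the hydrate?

MgC2O4·2H2O

Mass of water lost = 16.51 − 12.5 = 4.01 g → 4.01 / 18.02 = 0.2225 mol H2O
Molar mass of MgC2O4 = 112.33 g/mol → mol MgC2O4 = 12.5 / 112.33 = 0.1113
n = 0.2225 / 0.1113 = 2.00 ≈ 2 → MgC2O4·2H2O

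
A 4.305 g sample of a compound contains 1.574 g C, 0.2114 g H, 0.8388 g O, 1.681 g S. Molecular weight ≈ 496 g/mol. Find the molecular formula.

n(C) = 1.574/12.01 = 0.1311, n(H) = 0.2114/1.008 = 0.2097, n(O) = 0.8388/16.00 = 0.05242, n(S) = 1.681/32.07 = 0.05242
Smallest is S at 0.05242 mol; normalising gives C 2.500, H 4.001, O 1.000, S 1.000
×2: C 5.00, H 8.00, O 2.00, S 2.00 → C5H8O2S2
Empirical-formula mass = 164.25 g/mol
n = 496 / 164.25 = 3.02 ≈ 3
Molecular formula = (C5H8O2S2)×3 = C15H24O6S6

C15H24O6S6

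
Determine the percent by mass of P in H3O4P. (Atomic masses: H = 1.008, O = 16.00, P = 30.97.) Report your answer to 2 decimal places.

Molar mass = 3(1.008) + 4(16.00) + 1(30.97) = 97.994 g/mol
Mass of P per mole = 1 × 30.97 = 30.970 g
% P = 30.970 / 97.994 × 100 = 31.60%

31.60%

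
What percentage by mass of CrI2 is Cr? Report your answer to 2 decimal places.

Molar mass = 1(52.00) + 2(126.90) = 305.800 g/mol
Mass of Cr per mole = 1 × 52.00 = 52.000 g
% Cr = 52.000 / 305.800 × 100 = 17.00%

17.00%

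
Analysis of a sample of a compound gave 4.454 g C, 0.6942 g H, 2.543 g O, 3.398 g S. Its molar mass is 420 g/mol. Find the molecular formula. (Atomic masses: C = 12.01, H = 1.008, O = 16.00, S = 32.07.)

n(C) = 4.454/12.01 = 0.3709, n(H) = 0.6942/1.008 = 0.6887, n(O) = 2.543/16.00 = 0.1589, n(S) = 3.398/32.07 = 0.106
Divide by the smallest (0.106 mol S): C 3.500, H 6.500, O 1.500, S 1.000
Scaling by 2: C 7.00, H 13.00, O 3.00, S 2.00 → C7H13O3S2
Empirical-formula mass = 209.31 g/mol
n = 420 / 209.31 = 2.01 ≈ 2
Molecular formula = (C7H13O3S2)×2 = C14H26O6S4

C14H26O6S4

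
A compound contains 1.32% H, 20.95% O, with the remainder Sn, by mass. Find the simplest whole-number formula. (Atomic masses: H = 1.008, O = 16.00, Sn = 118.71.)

Assume 100 g: 1.32 g H, 20.95 g O, 77.73 g Sn.
n(H) = 1.32/1.008 = 1.31, n(O) = 20.95/16.00 = 1.309, n(Sn) = 77.73/118.71 = 0.6548
Divide by the smallest (0.6548 mol Sn): H 2.000, O 2.000, Sn 1.000
Ratio ≈ 2:2:1, so the empirical formula is H2O2Sn

H2O2Sn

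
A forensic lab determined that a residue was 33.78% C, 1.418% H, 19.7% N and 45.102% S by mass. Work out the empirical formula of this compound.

Assume 100 g: 33.78 g C, 1.418 g H, 19.7 g N, 45.102 g S.
n(C) = 33.78/12.01 = 2.813, n(H) = 1.418/1.008 = 1.407, n(N) = 19.7/14.01 = 1.406, n(S) = 45.102/32.07 = 1.406
Divide by the smallest (1.406 mol N): C 2.000, H 1.000, N 1.000, S 1.000
≈ 2:1:1:1 → C2HNS

C2HNS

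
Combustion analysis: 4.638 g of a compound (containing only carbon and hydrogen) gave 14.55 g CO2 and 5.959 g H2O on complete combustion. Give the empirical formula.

CH2

mol C = 14.55 / 44.01 = 0.3306; mass C = 0.3306 × 12.01 = 3.971 g
mol H = 2 × (5.959 / 18.02) = 0.6614; mass H = 0.6614 × 1.008 = 0.6667 g
Ratios (÷ 0.3306): C 1.000, H 2.000
≈ 1:2 → CH2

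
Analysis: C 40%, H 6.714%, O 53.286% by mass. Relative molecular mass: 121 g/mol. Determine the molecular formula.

Assume 100 g: 40 g C, 6.714 g H, 53.286 g O.
n(C) = 40/12.01 = 3.331, n(H) = 6.714/1.008 = 6.661, n(O) = 53.286/16.00 = 3.33
Smallest is O at 3.33 mol; normalising gives C 1.000, H 2.000, O 1.000
Ratio ≈ 1:2:1, so the empirical formula is CH2O
Empirical-formula mass = 30.03 g/mol
n = 121 / 30.03 = 4.03 ≈ 4
Molecular formula = (CH2O)×4 = C4H8O4

C4H8O4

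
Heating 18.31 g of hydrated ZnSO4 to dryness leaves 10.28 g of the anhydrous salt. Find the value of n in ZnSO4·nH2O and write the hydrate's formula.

ZnSO4·7H2O

Mass of water lost = 18.31 − 10.28 = 8.03 g → 8.03 / 18.02 = 0.4456 mol H2O
Molar mass of ZnSO4 = 161.45 g/mol → mol ZnSO4 = 10.28 / 161.45 = 0.06367
n = 0.4456 / 0.06367 = 7.00 ≈ 7 → ZnSO4·7H2O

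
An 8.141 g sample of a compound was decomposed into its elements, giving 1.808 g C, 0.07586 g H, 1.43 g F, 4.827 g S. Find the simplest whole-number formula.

Moles — C: 1.808 / 12.01 = 0.1505 mol; H: 0.07586 / 1.008 = 0.07526 mol; F: 1.43 / 19.00 = 0.07526 mol; S: 4.827 / 32.07 = 0.1505 mol
Divide by the smallest (0.07526 mol H): C 2.000, H 1.000, F 1.000, S 2.000
≈ 2:1:1:2 → C2HFS2

C2HFS2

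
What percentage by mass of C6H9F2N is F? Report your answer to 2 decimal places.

Molar mass = 6(12.01) + 9(1.008) + 2(19.00) + 1(14.01) = 133.142 g/mol
Mass of F per mole = 2 × 19.00 = 38.000 g
% F = 38.000 / 133.142 × 100 = 28.54%

28.54%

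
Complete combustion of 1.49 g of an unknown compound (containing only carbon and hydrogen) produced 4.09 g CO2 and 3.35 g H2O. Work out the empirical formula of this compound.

mol C = 4.09 / 44.01 = 0.09293; mass C = 0.09293 × 12.01 = 1.116 g
mol H = 2 × (3.35 / 18.02) = 0.3718; mass H = 0.3718 × 1.008 = 0.3748 g
Smallest is C at 0.09293 mol; normalising gives C 1.000, H 4.001
→ CH4

CH4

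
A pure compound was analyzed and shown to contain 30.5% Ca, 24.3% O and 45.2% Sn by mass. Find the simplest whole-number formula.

Assume 100 g: 30.5 g Ca, 24.3 g O, 45.2 g Sn.
n(Ca) = 30.5/40.08 = 0.761, n(O) = 24.3/16.00 = 1.519, n(Sn) = 45.2/118.71 = 0.3808
Divide by the smallest (0.3808 mol Sn): Ca 1.999, O 3.989, Sn 1.000
Ratio ≈ 2:4:1, so the empirical formula is Ca2O4Sn

Ca2O4Sn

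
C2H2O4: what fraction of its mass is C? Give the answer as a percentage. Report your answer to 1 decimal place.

Molar mass = 2(12.01) + 2(1.008) + 4(16.00) = 90.036 g/mol
Mass of C per mole = 2 × 12.01 = 24.020 g
% C = 24.020 / 90.036 × 100 = 26.7%

26.7%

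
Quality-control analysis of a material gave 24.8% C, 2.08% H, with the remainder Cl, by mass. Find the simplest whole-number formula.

CHCl

Assume 100 g: 24.8 g C, 2.08 g H, 73.12 g Cl.
Moles — C: 24.8 / 12.01 = 2.065 mol; H: 2.08 / 1.008 = 2.063 mol; Cl: 73.12 / 35.45 = 2.063 mol
Ratios (÷ 2.063): C 1.001, H 1.000, Cl 1.000
Ratio ≈ 1:1:1, so the empirical formula is CHCl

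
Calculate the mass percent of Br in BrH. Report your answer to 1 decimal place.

98.8%

Molar mass = 1(79.90) + 1(1.008) = 80.908 g/mol
Mass of Br per mole = 1 × 79.90 = 79.900 g
% Br = 79.900 / 80.908 × 100 = 98.8%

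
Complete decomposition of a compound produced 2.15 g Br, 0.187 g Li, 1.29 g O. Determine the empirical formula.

BrLiO3

n(Br) = 2.15/79.90 = 0.02691, n(Li) = 0.187/6.94 = 0.02695, n(O) = 1.29/16.00 = 0.08063
Divide by the smallest (0.02691 mol Br): Br 1.000, Li 1.001, O 2.996
→ BrLiO3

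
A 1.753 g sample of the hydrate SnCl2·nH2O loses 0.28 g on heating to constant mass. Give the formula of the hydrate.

SnCl2·2H2O

Mass of anhydrous SnCl2 = 1.753 − 0.28 = 1.473 g
mol H2O = 0.28 / 18.02 = 0.01554
Molar mass of SnCl2 = 189.61 g/mol → mol SnCl2 = 1.473 / 189.61 = 0.007769
n = 0.01554 / 0.007769 = 2.00 ≈ 2 → SnCl2·2H2O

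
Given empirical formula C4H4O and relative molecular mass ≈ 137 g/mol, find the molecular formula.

Empirical-formula mass = 68.07 g/mol
n = 137 / 68.07 = 2.01 ≈ 2
Molecular formula = (C4H4O)2 = C8H8O2

C8H8O2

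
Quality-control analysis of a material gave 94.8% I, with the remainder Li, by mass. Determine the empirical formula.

ILi

Assume 100 g: 94.8 g I, 5.2 g Li.
I: 94.8 g ÷ 126.90 g/mol = 0.747 mol
Li: 5.2 g ÷ 6.94 g/mol = 0.7493 mol
Smallest is I at 0.747 mol; normalising gives I 1.000, Li 1.003
≈ 1:1 → ILi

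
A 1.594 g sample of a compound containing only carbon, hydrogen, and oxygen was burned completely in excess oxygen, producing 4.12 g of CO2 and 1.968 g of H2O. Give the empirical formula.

C6H14O

mol C = 4.12 / 44.01 = 0.09362; mass C = 0.09362 × 12.01 = 1.124 g
mol H = 2 × (1.968 / 18.02) = 0.2184; mass H = 0.2184 × 1.008 = 0.2202 g
mass O = 1.594 − (1.344) = 0.2495 g → mol O = 0.01559
Smallest is O at 0.01559 mol; normalising gives C 6.003, H 14.007, O 1.000
→ C6H14O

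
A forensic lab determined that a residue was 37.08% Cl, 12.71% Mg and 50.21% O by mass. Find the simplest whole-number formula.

Assume 100 g: 37.08 g Cl, 12.71 g Mg, 50.21 g O.
n(Cl) = 37.08/35.45 = 1.046, n(Mg) = 12.71/24.31 = 0.5228, n(O) = 50.21/16.00 = 3.138
Divide by the smallest (0.5228 mol Mg): Cl 2.001, Mg 1.000, O 6.002
Ratio ≈ 2:1:6, so the empirical formula is Cl2MgO6

Cl2MgO6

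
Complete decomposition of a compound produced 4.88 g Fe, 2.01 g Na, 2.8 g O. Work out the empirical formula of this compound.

Moles — Fe: 4.88 / 55.85 = 0.08738 mol; Na: 2.01 / 22.99 = 0.08743 mol; O: 2.8 / 16.00 = 0.175 mol
Smallest is Fe at 0.08738 mol; normalising gives Fe 1.000, Na 1.001, O 2.003
→ FeNaO2

FeNaO2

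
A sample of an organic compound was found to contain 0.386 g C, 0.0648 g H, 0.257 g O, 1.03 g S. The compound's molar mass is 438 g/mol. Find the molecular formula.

C8H16O4S8

C: 0.386 g ÷ 12.01 g/mol = 0.03214 mol
H: 0.0648 g ÷ 1.008 g/mol = 0.06429 mol
O: 0.257 g ÷ 16.00 g/mol = 0.01606 mol
S: 1.03 g ÷ 32.07 g/mol = 0.03212 mol
Divide by the smallest (0.01606 mol O): C 2.001, H 4.002, O 1.000, S 2.000
Ratio ≈ 2:4:1:2, so the empirical formula is C2H4OS2
Empirical-formula mass = 108.19 g/mol
n = 438 / 108.19 = 4.05 ≈ 4
Molecular formula = (C2H4OS2)×4 = C8H16O4S8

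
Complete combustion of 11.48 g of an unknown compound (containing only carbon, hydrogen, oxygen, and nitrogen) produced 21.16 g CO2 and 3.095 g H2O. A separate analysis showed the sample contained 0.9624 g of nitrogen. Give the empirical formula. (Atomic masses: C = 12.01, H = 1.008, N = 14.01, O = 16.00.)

mol C = 21.16 / 44.01 = 0.4808; mass C = 0.4808 × 12.01 = 5.774 g
mol H = 2 × (3.095 / 18.02) = 0.3435; mass H = 0.3435 × 1.008 = 0.3463 g
mol N = 0.9624 / 14.01 = 0.06869
mass O = 11.48 − (7.083) = 4.397 g → mol O = 0.2748
Divide by the smallest (0.06869 mol N): C 6.999, H 5.001, N 1.000, O 4.000
→ C7H5NO4

C7H5NO4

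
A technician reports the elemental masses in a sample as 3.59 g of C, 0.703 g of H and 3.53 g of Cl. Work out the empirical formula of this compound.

C3H7Cl

n(C) = 3.59/12.01 = 0.2989, n(H) = 0.703/1.008 = 0.6974, n(Cl) = 3.53/35.45 = 0.09958
Ratios (÷ 0.09958): C 3.002, H 7.004, Cl 1.000
Ratio ≈ 3:7:1, so the empirical formula is C3H7Cl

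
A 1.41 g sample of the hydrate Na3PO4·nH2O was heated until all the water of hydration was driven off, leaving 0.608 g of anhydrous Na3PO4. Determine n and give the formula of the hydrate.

Mass of water lost = 1.41 − 0.608 = 0.802 g → 0.802 / 18.02 = 0.04451 mol H2O
Molar mass of Na3PO4 = 163.94 g/mol → mol Na3PO4 = 0.608 / 163.94 = 0.003709
n = 0.04451 / 0.003709 = 12.00 ≈ 12 → Na3PO4·12H2O

Na3PO4·12H2O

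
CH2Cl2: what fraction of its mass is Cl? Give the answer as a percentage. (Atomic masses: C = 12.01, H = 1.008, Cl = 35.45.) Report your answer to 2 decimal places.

Molar mass = 1(12.01) + 2(1.008) + 2(35.45) = 84.926 g/mol
Mass of Cl per mole = 2 × 35.45 = 70.900 g
% Cl = 70.900 / 84.926 × 100 = 83.48%

83.48%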